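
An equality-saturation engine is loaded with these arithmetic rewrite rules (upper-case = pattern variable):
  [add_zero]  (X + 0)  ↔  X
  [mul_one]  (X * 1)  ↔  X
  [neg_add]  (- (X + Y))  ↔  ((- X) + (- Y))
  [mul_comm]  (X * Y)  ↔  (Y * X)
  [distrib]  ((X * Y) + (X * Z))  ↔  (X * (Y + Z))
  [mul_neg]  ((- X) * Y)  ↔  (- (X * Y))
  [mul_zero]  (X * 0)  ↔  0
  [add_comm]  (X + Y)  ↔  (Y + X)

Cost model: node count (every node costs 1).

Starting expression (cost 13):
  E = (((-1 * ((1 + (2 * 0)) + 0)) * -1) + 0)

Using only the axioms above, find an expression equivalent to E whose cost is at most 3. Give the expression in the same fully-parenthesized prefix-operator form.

(1) ((1 + (2 * 0)) + 0)  =[add_zero →]=  (1 + (2 * 0))    ⊢ (((-1 * (1 + (2 * 0))) * -1) + 0)
(2) (2 * 0)  =[mul_zero →]=  0    ⊢ (((-1 * (1 + 0)) * -1) + 0)
(3) (1 + 0)  =[add_zero →]=  1    ⊢ (((-1 * 1) * -1) + 0)
(4) (((-1 * 1) * -1) + 0)  =[add_zero →]=  ((-1 * 1) * -1)
(5) (-1 * 1)  =[mul_one →]=  -1    ⊢ cost 3, within 3

(-1 * -1)   [cost 3]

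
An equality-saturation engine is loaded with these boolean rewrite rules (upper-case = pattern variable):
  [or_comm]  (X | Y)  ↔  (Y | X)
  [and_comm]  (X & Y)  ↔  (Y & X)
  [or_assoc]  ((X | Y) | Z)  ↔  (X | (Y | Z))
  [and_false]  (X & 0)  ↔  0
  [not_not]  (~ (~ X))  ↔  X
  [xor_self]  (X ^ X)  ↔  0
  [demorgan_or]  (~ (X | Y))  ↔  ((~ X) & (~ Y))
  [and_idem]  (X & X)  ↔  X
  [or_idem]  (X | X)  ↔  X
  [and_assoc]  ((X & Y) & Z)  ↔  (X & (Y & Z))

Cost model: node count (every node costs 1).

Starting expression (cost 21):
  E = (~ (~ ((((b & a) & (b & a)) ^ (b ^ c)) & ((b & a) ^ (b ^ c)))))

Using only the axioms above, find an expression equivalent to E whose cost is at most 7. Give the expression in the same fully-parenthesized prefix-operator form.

1. [not_not →] (~ (~ ((((b & a) & (b & a)) ^ (b ^ c)) & ((b & a) ^ (b ^ c)))))  →  ((((b & a) & (b & a)) ^ (b ^ c)) & ((b & a) ^ (b ^ c)))
2. [and_idem →] ((b & a) & (b & a))  →  (b & a);  E = (((b & a) ^ (b ^ c)) & ((b & a) ^ (b ^ c)))
3. [and_idem →] (((b & a) ^ (b ^ c)) & ((b & a) ^ (b ^ c)))  →  ((b & a) ^ (b ^ c));  cost 7 ≤ 7, done

((b & a) ^ (b ^ c))   [cost 7]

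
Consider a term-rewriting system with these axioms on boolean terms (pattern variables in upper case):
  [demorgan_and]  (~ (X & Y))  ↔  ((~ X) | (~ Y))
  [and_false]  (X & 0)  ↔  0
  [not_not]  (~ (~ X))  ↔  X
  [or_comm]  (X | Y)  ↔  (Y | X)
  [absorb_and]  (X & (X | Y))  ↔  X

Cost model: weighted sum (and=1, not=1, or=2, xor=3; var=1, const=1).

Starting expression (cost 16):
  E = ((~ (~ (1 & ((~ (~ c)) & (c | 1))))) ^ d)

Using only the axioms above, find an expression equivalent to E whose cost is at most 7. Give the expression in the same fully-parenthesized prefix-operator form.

(1) (~ (~ c))  =[not_not →]=  c    ⊢ ((~ (~ (1 & (c & (c | 1))))) ^ d)
(2) (c & (c | 1))  =[absorb_and →]=  c    ⊢ ((~ (~ (1 & c))) ^ d)
(3) (~ (~ (1 & c)))  =[not_not →]=  (1 & c)    ⊢ cost 7, within 7

((1 & c) ^ d)   [cost 7]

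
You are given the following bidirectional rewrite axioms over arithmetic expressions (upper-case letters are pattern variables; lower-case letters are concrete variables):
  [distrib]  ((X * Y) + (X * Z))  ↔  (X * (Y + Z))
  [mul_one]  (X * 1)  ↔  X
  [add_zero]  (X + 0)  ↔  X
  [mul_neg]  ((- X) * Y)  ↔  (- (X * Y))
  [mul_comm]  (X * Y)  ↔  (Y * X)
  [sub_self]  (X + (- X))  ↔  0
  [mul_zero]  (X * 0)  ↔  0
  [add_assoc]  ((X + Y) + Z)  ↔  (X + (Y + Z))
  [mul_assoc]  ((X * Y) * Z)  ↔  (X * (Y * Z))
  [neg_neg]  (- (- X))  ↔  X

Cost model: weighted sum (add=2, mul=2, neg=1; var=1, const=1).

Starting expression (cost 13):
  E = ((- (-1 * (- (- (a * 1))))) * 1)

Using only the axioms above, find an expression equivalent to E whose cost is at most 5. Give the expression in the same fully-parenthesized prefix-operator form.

(- (a * -1))   [cost 5]

(1) (- (- (a * 1)))  =[neg_neg →]=  (a * 1)    ⊢ ((- (-1 * (a * 1))) * 1)
(2) (-1 * (a * 1))  =[mul_comm →]=  ((a * 1) * -1)    ⊢ ((- ((a * 1) * -1)) * 1)
(3) ((- ((a * 1) * -1)) * 1)  =[mul_one →]=  (- ((a * 1) * -1))
(4) (a * 1)  =[mul_one →]=  a    ⊢ cost 5, within 5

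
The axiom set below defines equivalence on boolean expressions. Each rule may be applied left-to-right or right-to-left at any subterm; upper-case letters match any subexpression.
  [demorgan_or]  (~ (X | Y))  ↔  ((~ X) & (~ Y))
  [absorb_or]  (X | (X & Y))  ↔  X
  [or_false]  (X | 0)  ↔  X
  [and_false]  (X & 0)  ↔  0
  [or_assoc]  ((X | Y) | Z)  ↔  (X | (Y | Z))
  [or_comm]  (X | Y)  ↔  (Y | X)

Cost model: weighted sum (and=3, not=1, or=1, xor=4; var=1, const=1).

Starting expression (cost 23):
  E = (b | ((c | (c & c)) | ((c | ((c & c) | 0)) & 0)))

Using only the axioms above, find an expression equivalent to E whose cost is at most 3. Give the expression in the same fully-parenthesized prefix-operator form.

(b | c)   [cost 3]

step 1: or_false (→) rewrites ((c & c) | 0) into (c & c), now (b | ((c | (c & c)) | ((c | (c & c)) & 0)))
step 2: absorb_or (→) rewrites ((c | (c & c)) | ((c | (c & c)) & 0)) into (c | (c & c)), now (b | (c | (c & c)))
step 3: absorb_or (→) rewrites (c | (c & c)) into c, reaching cost 3 (bound 3)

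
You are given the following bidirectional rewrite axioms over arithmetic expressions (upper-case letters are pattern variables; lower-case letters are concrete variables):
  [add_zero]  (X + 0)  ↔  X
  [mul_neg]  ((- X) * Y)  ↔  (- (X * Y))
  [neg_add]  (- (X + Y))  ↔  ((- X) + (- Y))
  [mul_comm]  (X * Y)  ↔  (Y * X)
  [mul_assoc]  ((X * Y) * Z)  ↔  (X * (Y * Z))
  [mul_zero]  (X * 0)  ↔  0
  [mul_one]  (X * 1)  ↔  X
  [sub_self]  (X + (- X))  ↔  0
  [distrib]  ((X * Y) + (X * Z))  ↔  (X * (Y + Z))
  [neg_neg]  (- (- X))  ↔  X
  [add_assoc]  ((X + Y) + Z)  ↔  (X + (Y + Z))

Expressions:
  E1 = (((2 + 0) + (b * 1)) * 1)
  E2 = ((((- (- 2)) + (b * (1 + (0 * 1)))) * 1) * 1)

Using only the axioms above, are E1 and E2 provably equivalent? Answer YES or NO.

1. [add_zero →] (2 + 0)  →  2;  E1 = ((2 + (b * 1)) * 1)
2. [mul_one →] ((2 + (b * 1)) * 1)  →  (2 + (b * 1))
3. [neg_neg ←] 2  →  (- (- 2));  E1 = ((- (- 2)) + (b * 1))
4. [add_zero ←] 1  →  (1 + 0);  E1 = ((- (- 2)) + (b * (1 + 0)))
5. [mul_one ←] 0  →  (0 * 1);  E1 = ((- (- 2)) + (b * (1 + (0 * 1))))
6. [mul_one ←] ((- (- 2)) + (b * (1 + (0 * 1))))  →  (((- (- 2)) + (b * (1 + (0 * 1)))) * 1)
7. [mul_one ←] ((- (- 2)) + (b * (1 + (0 * 1))))  →  (((- (- 2)) + (b * (1 + (0 * 1)))) * 1);  this is E2

YES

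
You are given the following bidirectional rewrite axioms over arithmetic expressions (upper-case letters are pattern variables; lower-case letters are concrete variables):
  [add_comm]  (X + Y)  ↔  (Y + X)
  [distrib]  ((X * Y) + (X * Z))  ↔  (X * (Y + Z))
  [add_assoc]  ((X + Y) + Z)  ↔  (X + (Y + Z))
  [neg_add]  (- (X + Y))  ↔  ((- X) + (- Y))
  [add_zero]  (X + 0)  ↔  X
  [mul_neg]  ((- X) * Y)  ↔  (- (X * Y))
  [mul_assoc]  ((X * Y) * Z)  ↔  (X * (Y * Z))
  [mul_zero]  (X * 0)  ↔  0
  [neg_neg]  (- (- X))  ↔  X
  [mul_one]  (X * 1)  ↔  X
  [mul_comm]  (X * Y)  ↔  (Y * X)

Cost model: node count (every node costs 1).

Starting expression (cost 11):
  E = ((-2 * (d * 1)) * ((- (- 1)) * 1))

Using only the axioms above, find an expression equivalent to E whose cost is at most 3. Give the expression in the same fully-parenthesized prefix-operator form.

(-2 * d)   [cost 3]

1. [mul_one →] ((- (- 1)) * 1)  →  (- (- 1));  E = ((-2 * (d * 1)) * (- (- 1)))
2. [neg_neg →] (- (- 1))  →  1;  E = ((-2 * (d * 1)) * 1)
3. [mul_one →] (d * 1)  →  d;  E = ((-2 * d) * 1)
4. [mul_one →] ((-2 * d) * 1)  →  (-2 * d);  cost 3 ≤ 3, done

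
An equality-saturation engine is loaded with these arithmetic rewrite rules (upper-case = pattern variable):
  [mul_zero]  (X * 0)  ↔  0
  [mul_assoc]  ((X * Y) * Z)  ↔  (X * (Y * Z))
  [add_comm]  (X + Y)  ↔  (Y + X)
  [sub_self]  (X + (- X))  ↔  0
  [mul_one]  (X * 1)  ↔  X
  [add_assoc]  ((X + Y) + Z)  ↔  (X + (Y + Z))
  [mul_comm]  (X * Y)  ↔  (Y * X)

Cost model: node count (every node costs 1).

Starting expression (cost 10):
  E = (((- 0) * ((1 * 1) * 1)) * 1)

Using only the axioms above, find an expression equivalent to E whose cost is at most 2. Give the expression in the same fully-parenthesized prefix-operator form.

(- 0)   [cost 2]

1. [mul_one →] (1 * 1)  →  1;  E = (((- 0) * (1 * 1)) * 1)
2. [mul_one →] (1 * 1)  →  1;  E = (((- 0) * 1) * 1)
3. [mul_one →] ((- 0) * 1)  →  (- 0);  E = ((- 0) * 1)
4. [mul_one →] ((- 0) * 1)  →  (- 0);  cost 2 ≤ 2, done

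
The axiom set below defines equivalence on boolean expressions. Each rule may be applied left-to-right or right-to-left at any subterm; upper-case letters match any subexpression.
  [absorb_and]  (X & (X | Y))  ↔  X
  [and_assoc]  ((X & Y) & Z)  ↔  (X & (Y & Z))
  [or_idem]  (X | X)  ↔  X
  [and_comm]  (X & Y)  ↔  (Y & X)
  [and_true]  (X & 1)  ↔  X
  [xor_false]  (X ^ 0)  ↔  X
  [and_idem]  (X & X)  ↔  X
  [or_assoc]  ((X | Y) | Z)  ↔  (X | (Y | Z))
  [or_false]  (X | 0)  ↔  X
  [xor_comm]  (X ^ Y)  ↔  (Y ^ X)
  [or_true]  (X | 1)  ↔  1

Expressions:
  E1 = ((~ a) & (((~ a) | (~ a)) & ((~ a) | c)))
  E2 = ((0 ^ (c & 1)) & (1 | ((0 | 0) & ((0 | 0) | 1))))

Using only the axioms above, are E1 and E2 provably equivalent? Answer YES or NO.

NO

All listed rules preserve value, hence provable equivalence implies equal values everywhere; look for a separating assignment.
a=0, c=0 gives E1 ↦ 1, E2 ↦ 0; values differ ⇒ not provably equivalent.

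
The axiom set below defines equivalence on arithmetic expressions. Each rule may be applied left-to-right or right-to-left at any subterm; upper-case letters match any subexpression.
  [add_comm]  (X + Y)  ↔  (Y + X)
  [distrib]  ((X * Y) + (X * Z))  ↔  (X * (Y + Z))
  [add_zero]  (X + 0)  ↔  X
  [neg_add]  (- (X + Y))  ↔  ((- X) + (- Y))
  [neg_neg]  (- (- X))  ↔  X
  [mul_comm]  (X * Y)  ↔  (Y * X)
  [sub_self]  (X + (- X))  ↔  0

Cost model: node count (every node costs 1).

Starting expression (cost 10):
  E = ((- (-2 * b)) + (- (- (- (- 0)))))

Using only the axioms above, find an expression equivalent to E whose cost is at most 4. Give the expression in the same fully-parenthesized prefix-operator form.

(1) (- (- (- 0)))  =[neg_neg →]=  (- 0)    ⊢ ((- (-2 * b)) + (- (- 0)))
(2) (- (- 0))  =[neg_neg →]=  0    ⊢ ((- (-2 * b)) + 0)
(3) ((- (-2 * b)) + 0)  =[add_zero →]=  (- (-2 * b))    ⊢ cost 4, within 4

(- (-2 * b))   [cost 4]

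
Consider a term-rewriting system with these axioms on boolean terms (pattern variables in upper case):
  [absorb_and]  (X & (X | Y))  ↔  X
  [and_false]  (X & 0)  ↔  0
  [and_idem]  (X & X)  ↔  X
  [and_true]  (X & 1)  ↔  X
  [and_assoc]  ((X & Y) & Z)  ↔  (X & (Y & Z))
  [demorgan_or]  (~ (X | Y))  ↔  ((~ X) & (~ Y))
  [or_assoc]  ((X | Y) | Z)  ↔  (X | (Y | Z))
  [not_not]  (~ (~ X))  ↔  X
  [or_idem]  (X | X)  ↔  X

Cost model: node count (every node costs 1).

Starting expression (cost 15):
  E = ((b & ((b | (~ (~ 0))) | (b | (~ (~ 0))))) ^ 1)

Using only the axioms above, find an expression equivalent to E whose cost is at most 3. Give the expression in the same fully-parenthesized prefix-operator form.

(b ^ 1)   [cost 3]

1. [or_idem →] ((b | (~ (~ 0))) | (b | (~ (~ 0))))  →  (b | (~ (~ 0)));  E = ((b & (b | (~ (~ 0)))) ^ 1)
2. [not_not →] (~ (~ 0))  →  0;  E = ((b & (b | 0)) ^ 1)
3. [absorb_and →] (b & (b | 0))  →  b;  cost 3 ≤ 3, done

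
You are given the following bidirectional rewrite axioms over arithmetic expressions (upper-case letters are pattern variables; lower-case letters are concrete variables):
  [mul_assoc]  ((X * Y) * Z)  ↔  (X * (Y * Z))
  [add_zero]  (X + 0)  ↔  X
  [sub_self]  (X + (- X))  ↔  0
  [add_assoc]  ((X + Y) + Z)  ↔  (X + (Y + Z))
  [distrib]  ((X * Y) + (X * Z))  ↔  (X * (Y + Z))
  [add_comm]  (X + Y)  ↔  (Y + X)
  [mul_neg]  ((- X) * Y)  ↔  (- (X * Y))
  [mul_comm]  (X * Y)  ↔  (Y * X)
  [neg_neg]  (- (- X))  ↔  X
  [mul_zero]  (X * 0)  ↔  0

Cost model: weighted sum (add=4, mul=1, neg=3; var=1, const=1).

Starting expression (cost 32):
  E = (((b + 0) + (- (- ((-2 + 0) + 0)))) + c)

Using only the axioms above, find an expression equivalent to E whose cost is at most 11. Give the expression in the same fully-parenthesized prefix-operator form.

(b + (-2 + c))   [cost 11]

(1) (-2 + 0)  =[add_zero →]=  -2    ⊢ (((b + 0) + (- (- (-2 + 0)))) + c)
(2) (((b + 0) + (- (- (-2 + 0)))) + c)  =[add_assoc →]=  ((b + 0) + ((- (- (-2 + 0))) + c))
(3) (b + 0)  =[add_zero →]=  b    ⊢ (b + ((- (- (-2 + 0))) + c))
(4) (-2 + 0)  =[add_zero →]=  -2    ⊢ (b + ((- (- -2)) + c))
(5) (- (- -2))  =[neg_neg →]=  -2    ⊢ cost 11, within 11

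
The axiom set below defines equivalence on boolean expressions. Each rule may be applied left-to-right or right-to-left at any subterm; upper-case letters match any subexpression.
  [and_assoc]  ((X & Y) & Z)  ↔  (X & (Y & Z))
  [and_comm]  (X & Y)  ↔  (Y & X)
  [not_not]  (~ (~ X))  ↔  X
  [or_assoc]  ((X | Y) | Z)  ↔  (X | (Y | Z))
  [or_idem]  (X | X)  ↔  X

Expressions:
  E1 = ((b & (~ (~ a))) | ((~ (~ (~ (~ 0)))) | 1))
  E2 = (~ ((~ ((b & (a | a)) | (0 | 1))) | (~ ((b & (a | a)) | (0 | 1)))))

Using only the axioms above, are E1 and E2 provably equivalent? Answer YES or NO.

(1) (~ (~ a))  =[not_not →]=  a    ⊢ ((b & a) | ((~ (~ (~ (~ 0)))) | 1))
(2) (~ (~ (~ (~ 0))))  =[not_not →]=  (~ (~ 0))    ⊢ ((b & a) | ((~ (~ 0)) | 1))
(3) (~ (~ 0))  =[not_not →]=  0    ⊢ ((b & a) | (0 | 1))
(4) ((b & a) | (0 | 1))  =[not_not ←]=  (~ (~ ((b & a) | (0 | 1))))
(5) a  =[or_idem ←]=  (a | a)    ⊢ (~ (~ ((b & (a | a)) | (0 | 1))))
(6) (~ ((b & (a | a)) | (0 | 1)))  =[or_idem ←]=  ((~ ((b & (a | a)) | (0 | 1))) | (~ ((b & (a | a)) | (0 | 1))))    ⊢ E2

YES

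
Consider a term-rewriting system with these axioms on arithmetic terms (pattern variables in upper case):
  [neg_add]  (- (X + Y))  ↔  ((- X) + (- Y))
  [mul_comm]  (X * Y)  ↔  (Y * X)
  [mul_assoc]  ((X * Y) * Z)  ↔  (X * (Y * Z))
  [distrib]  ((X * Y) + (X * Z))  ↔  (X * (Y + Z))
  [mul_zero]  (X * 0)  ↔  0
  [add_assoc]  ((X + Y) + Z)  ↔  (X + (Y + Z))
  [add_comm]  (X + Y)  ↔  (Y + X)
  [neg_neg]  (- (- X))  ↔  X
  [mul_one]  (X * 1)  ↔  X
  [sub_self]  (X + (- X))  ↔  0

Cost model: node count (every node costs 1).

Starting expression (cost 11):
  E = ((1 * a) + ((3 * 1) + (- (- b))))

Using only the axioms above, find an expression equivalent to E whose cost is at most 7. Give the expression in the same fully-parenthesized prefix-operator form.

(1) (3 * 1)  =[mul_one →]=  3    ⊢ ((1 * a) + (3 + (- (- b))))
(2) ((1 * a) + (3 + (- (- b))))  =[add_comm →]=  ((3 + (- (- b))) + (1 * a))
(3) (- (- b))  =[neg_neg →]=  b    ⊢ cost 7, within 7

((3 + b) + (1 * a))   [cost 7]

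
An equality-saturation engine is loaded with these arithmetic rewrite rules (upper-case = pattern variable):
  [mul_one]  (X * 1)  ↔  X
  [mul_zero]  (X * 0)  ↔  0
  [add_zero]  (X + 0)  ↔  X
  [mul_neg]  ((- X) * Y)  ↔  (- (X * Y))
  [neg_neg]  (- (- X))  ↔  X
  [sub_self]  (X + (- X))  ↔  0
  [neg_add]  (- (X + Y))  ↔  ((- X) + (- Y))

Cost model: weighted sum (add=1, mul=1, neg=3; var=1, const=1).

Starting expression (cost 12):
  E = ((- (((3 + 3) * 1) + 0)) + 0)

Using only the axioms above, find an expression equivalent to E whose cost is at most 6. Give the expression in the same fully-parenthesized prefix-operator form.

(1) ((- (((3 + 3) * 1) + 0)) + 0)  =[add_zero →]=  (- (((3 + 3) * 1) + 0))
(2) (((3 + 3) * 1) + 0)  =[add_zero →]=  ((3 + 3) * 1)    ⊢ (- ((3 + 3) * 1))
(3) ((3 + 3) * 1)  =[mul_one →]=  (3 + 3)    ⊢ cost 6, within 6

(- (3 + 3))   [cost 6]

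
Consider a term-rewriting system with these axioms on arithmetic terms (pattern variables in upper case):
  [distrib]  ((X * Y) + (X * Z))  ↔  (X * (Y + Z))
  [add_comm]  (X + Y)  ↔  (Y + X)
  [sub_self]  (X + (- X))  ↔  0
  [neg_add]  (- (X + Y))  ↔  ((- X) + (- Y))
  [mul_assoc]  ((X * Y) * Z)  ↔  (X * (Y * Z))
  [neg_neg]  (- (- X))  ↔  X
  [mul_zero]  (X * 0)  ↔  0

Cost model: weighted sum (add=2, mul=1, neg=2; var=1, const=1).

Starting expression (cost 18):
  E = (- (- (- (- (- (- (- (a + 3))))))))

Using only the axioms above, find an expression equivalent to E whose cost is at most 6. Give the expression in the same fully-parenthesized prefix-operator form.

(- (a + 3))   [cost 6]

step 1: neg_neg (→) rewrites (- (- (- (- (- (a + 3)))))) into (- (- (- (a + 3)))), now (- (- (- (- (- (a + 3))))))
step 2: neg_neg (→) rewrites (- (- (- (- (a + 3))))) into (- (- (a + 3))), now (- (- (- (a + 3))))
step 3: neg_neg (→) rewrites (- (- (- (a + 3)))) into (- (a + 3)), reaching cost 6 (bound 6)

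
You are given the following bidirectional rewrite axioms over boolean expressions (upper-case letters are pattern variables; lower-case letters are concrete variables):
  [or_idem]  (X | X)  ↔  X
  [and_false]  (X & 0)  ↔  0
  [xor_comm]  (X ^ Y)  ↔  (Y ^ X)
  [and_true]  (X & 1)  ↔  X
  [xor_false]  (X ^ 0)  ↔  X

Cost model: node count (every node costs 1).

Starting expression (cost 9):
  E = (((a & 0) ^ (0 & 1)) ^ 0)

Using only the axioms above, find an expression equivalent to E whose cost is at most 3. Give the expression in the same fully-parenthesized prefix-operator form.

(a & 0)   [cost 3]

(1) (0 & 1)  =[and_true →]=  0    ⊢ (((a & 0) ^ 0) ^ 0)
(2) ((a & 0) ^ 0)  =[xor_false →]=  (a & 0)    ⊢ ((a & 0) ^ 0)
(3) ((a & 0) ^ 0)  =[xor_false →]=  (a & 0)    ⊢ cost 3, within 3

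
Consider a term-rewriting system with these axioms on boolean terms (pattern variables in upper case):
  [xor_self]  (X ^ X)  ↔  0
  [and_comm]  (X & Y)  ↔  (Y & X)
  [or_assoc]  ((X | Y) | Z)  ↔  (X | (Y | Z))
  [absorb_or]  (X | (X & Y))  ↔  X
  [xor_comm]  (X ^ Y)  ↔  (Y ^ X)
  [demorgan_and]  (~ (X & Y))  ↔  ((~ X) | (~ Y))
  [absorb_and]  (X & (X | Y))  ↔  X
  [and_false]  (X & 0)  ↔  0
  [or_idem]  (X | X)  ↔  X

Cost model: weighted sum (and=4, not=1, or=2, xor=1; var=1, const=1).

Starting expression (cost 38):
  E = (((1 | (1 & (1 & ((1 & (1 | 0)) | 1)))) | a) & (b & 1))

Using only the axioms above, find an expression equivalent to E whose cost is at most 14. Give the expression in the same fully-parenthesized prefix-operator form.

1. [absorb_and →] (1 & (1 | 0))  →  1;  E = (((1 | (1 & (1 & (1 | 1)))) | a) & (b & 1))
2. [absorb_and →] (1 & (1 | 1))  →  1;  E = (((1 | (1 & 1)) | a) & (b & 1))
3. [absorb_or →] (1 | (1 & 1))  →  1;  cost 14 ≤ 14, done

((1 | a) & (b & 1))   [cost 14]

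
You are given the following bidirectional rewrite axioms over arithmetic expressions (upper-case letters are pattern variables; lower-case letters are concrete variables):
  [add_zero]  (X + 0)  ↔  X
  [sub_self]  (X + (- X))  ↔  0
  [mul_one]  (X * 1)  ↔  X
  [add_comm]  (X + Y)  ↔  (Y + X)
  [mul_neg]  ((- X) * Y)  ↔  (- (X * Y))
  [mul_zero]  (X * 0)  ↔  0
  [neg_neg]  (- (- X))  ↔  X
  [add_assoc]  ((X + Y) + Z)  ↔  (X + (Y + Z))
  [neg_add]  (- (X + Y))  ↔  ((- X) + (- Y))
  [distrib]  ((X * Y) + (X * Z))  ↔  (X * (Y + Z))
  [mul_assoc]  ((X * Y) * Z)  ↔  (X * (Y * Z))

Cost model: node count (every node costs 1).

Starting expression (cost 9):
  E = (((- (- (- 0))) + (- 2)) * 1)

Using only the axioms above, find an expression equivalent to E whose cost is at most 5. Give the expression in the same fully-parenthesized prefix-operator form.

step 1: neg_neg (→) rewrites (- (- 0)) into 0, now (((- 0) + (- 2)) * 1)
step 2: add_comm (→) rewrites ((- 0) + (- 2)) into ((- 2) + (- 0)), now (((- 2) + (- 0)) * 1)
step 3: mul_one (→) rewrites (((- 2) + (- 0)) * 1) into ((- 2) + (- 0)), reaching cost 5 (bound 5)

((- 2) + (- 0))   [cost 5]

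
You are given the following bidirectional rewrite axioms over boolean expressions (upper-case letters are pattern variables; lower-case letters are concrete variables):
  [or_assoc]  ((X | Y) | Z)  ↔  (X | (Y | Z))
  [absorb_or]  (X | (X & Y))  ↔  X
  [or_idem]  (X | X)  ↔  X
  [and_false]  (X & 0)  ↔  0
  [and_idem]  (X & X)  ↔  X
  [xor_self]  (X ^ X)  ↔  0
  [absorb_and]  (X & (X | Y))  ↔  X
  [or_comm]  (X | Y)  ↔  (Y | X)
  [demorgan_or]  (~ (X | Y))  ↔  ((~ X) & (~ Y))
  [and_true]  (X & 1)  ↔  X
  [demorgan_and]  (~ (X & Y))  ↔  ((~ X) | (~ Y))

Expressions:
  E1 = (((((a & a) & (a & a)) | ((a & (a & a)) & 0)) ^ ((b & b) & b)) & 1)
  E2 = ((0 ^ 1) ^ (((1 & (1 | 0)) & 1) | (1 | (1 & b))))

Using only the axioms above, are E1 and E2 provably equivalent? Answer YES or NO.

NO

All listed rules preserve value, hence provable equivalence implies equal values everywhere; look for a separating assignment.
a=0, b=1 gives E1 ↦ 1, E2 ↦ 0; values differ ⇒ not provably equivalent.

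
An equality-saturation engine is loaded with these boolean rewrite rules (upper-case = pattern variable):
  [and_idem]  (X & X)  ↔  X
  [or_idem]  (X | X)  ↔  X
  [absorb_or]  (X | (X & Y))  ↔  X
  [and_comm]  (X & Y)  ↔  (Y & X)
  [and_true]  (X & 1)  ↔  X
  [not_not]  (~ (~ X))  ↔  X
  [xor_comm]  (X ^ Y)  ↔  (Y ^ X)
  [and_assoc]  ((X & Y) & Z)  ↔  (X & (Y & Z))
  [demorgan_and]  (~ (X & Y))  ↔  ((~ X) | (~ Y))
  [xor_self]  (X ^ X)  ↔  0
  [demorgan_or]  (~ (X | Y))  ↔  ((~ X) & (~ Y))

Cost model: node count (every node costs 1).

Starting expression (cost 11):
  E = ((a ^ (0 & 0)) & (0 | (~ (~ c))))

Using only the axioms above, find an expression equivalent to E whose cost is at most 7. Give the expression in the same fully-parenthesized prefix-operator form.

((a ^ 0) & (0 | c))   [cost 7]

1. [not_not →] (~ (~ c))  →  c;  E = ((a ^ (0 & 0)) & (0 | c))
2. [and_idem →] (0 & 0)  →  0;  cost 7 ≤ 7, done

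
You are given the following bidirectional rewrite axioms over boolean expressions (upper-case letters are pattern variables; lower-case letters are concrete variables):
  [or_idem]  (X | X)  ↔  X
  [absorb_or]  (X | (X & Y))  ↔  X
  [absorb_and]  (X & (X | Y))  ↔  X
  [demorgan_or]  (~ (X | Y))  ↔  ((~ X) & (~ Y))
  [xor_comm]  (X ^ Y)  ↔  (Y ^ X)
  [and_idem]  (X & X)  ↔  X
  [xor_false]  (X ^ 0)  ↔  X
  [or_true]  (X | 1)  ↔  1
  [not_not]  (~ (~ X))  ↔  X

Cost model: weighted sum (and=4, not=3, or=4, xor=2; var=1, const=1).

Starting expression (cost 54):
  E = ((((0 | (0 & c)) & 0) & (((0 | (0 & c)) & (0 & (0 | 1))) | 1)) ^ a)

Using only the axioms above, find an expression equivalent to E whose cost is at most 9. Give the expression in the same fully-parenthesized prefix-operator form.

step 1: absorb_and (→) rewrites (0 & (0 | 1)) into 0, now ((((0 | (0 & c)) & 0) & (((0 | (0 & c)) & 0) | 1)) ^ a)
step 2: absorb_and (→) rewrites (((0 | (0 & c)) & 0) & (((0 | (0 & c)) & 0) | 1)) into ((0 | (0 & c)) & 0), now (((0 | (0 & c)) & 0) ^ a)
step 3: absorb_or (→) rewrites (0 | (0 & c)) into 0, reaching cost 9 (bound 9)

((0 & 0) ^ a)   [cost 9]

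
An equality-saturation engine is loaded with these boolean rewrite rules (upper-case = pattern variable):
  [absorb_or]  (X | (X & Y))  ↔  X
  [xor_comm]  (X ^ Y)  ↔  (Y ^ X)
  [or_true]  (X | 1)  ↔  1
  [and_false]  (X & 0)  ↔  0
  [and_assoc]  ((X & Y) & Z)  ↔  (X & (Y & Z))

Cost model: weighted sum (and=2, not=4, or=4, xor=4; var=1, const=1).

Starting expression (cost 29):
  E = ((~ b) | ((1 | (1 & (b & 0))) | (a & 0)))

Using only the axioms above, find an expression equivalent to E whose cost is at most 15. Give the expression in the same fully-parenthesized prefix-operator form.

((~ b) | (1 | 0))   [cost 15]

step 1: and_false (→) rewrites (a & 0) into 0, now ((~ b) | ((1 | (1 & (b & 0))) | 0))
step 2: and_false (→) rewrites (b & 0) into 0, now ((~ b) | ((1 | (1 & 0)) | 0))
step 3: absorb_or (→) rewrites (1 | (1 & 0)) into 1, reaching cost 15 (bound 15)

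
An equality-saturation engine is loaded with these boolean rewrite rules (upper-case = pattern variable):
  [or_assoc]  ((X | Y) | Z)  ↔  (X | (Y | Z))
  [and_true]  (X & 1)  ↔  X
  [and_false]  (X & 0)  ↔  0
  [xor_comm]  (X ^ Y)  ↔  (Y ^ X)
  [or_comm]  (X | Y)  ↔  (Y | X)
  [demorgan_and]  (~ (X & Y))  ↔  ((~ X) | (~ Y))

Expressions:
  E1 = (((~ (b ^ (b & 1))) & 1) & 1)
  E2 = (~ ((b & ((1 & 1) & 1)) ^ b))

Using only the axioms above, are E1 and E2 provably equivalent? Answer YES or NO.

YES

1. [and_true →] (((~ (b ^ (b & 1))) & 1) & 1)  →  ((~ (b ^ (b & 1))) & 1)
2. [and_true →] ((~ (b ^ (b & 1))) & 1)  →  (~ (b ^ (b & 1)))
3. [and_true →] (b & 1)  →  b;  E1 = (~ (b ^ b))
4. [and_true ←] b  →  (b & 1);  E1 = (~ ((b & 1) ^ b))
5. [and_true ←] 1  →  (1 & 1);  E1 = (~ ((b & (1 & 1)) ^ b))
6. [and_true ←] (1 & 1)  →  ((1 & 1) & 1);  this is E2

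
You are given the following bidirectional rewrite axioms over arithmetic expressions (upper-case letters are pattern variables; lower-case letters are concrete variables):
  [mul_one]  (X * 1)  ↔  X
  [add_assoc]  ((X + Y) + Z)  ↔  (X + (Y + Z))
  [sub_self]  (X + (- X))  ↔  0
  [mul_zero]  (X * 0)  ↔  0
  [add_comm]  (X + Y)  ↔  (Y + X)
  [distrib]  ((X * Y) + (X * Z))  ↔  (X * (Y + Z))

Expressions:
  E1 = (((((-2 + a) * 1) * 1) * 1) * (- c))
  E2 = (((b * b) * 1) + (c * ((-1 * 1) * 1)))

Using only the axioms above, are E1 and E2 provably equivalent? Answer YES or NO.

Every axiom is a valid identity, so a rewrite proof would force E1 and E2 to agree under every assignment.
At a=0, b=0, c=1: E1 = 2 but E2 = -1; they differ, so no derivation exists.

NO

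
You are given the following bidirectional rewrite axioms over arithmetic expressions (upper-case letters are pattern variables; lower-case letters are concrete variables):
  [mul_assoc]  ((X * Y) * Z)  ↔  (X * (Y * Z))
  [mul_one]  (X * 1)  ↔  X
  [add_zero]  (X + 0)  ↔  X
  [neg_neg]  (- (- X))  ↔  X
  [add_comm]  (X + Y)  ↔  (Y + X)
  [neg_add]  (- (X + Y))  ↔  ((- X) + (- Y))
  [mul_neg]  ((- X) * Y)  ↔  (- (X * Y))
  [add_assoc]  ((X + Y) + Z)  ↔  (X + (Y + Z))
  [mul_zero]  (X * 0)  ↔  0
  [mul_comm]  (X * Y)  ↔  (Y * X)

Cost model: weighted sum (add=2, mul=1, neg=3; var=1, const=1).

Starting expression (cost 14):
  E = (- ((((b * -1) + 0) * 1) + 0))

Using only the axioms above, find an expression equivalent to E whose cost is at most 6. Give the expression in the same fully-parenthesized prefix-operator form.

1. [add_zero →] ((b * -1) + 0)  →  (b * -1);  E = (- (((b * -1) * 1) + 0))
2. [add_zero →] (((b * -1) * 1) + 0)  →  ((b * -1) * 1);  E = (- ((b * -1) * 1))
3. [mul_one →] ((b * -1) * 1)  →  (b * -1);  cost 6 ≤ 6, done

(- (b * -1))   [cost 6]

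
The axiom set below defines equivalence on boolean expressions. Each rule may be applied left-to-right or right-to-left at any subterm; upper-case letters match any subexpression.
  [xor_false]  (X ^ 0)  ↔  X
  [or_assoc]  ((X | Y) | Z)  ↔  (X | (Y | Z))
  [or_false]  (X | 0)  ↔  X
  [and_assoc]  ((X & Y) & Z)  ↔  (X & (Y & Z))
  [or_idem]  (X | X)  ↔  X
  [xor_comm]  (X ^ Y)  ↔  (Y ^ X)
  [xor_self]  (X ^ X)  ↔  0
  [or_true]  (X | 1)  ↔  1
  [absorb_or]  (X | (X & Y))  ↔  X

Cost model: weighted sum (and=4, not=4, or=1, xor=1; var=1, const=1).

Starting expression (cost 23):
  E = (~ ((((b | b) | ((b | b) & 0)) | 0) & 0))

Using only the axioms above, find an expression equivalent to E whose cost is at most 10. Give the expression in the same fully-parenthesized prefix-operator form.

(1) ((b | b) | ((b | b) & 0))  =[absorb_or →]=  (b | b)    ⊢ (~ (((b | b) | 0) & 0))
(2) ((b | b) | 0)  =[or_false →]=  (b | b)    ⊢ (~ ((b | b) & 0))
(3) (b | b)  =[or_idem →]=  b    ⊢ cost 10, within 10

(~ (b & 0))   [cost 10]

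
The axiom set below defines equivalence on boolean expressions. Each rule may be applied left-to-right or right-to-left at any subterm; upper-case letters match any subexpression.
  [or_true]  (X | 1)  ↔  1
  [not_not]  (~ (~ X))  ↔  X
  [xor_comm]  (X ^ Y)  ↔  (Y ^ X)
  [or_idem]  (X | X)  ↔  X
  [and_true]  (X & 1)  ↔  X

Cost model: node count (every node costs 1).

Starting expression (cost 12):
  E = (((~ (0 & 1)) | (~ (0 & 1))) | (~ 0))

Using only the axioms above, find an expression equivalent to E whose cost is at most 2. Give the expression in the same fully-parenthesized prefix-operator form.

(~ 0)   [cost 2]

step 1: or_idem (→) rewrites ((~ (0 & 1)) | (~ (0 & 1))) into (~ (0 & 1)), now ((~ (0 & 1)) | (~ 0))
step 2: and_true (→) rewrites (0 & 1) into 0, now ((~ 0) | (~ 0))
step 3: or_idem (→) rewrites ((~ 0) | (~ 0)) into (~ 0), reaching cost 2 (bound 2)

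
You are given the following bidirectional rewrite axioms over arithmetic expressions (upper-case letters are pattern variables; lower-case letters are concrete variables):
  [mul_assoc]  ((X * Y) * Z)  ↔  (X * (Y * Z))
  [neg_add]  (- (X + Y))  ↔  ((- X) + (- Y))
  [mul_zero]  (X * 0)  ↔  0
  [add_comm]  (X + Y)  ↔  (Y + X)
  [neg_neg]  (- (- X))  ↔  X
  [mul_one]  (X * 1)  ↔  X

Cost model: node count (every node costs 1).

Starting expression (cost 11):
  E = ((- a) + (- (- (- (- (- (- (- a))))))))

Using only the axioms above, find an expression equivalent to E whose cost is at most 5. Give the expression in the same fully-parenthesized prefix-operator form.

((- a) + (- a))   [cost 5]

(1) (- (- a))  =[neg_neg →]=  a    ⊢ ((- a) + (- (- (- (- (- a))))))
(2) (- (- a))  =[neg_neg →]=  a    ⊢ ((- a) + (- (- (- a))))
(3) (- (- a))  =[neg_neg →]=  a    ⊢ cost 5, within 5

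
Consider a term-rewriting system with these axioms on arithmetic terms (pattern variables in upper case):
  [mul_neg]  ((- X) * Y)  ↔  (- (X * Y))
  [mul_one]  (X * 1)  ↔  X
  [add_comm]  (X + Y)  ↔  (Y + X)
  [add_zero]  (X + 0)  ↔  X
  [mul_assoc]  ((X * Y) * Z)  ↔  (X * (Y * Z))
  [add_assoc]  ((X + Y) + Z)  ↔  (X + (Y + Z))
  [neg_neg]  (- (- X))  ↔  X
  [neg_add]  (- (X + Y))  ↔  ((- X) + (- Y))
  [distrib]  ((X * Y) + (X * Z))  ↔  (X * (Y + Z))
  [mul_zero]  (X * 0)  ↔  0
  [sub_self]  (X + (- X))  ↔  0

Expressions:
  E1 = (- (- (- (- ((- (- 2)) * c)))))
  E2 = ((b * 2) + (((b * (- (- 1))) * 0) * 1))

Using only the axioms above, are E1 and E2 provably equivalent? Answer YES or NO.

Every axiom is a valid identity, so a rewrite proof would force E1 and E2 to agree under every assignment.
At b=0, c=1: E1 = 2 but E2 = 0; they differ, so no derivation exists.

NO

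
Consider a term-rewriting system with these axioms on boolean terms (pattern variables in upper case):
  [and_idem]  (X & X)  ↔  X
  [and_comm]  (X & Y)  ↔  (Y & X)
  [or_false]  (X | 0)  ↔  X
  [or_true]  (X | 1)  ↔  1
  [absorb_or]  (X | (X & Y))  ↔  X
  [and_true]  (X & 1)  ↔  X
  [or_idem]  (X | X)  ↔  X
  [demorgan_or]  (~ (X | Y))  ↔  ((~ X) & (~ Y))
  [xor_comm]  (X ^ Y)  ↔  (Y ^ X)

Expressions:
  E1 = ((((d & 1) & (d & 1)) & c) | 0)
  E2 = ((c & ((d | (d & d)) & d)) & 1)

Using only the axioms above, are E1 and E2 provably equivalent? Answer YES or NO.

YES

step 1: or_false (→) rewrites ((((d & 1) & (d & 1)) & c) | 0) into (((d & 1) & (d & 1)) & c)
step 2: and_idem (→) rewrites ((d & 1) & (d & 1)) into (d & 1), now ((d & 1) & c)
step 3: and_true (→) rewrites (d & 1) into d, now (d & c)
step 4: and_comm (→) rewrites (d & c) into (c & d)
step 5: and_true (←) rewrites (c & d) into ((c & d) & 1)
step 6: and_idem (←) rewrites d into (d & d), now ((c & (d & d)) & 1)
step 7: absorb_or (←) rewrites d into (d | (d & d)), which is E2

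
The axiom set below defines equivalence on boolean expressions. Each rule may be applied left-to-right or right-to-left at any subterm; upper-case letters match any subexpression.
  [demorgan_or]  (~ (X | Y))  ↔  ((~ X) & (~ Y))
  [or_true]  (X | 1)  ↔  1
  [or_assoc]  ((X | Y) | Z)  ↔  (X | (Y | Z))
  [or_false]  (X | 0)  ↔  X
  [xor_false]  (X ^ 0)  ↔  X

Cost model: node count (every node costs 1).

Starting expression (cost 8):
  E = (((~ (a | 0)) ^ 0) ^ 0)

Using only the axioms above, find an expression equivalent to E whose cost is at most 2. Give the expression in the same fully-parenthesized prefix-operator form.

(~ a)   [cost 2]

1. [xor_false →] ((~ (a | 0)) ^ 0)  →  (~ (a | 0));  E = ((~ (a | 0)) ^ 0)
2. [xor_false →] ((~ (a | 0)) ^ 0)  →  (~ (a | 0))
3. [or_false →] (a | 0)  →  a;  cost 2 ≤ 2, done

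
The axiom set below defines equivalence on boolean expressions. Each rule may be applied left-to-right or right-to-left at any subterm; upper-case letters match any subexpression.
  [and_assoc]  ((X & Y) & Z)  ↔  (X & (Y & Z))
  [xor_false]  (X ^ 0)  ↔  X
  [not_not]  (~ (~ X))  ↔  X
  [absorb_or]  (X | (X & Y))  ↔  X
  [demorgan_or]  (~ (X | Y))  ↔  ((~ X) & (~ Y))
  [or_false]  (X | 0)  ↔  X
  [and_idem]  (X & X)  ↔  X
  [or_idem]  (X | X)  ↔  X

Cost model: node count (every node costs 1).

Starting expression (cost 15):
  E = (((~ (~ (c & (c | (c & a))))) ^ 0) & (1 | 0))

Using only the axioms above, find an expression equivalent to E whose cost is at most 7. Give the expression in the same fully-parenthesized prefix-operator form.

((c & c) & (1 | 0))   [cost 7]

1. [absorb_or →] (c | (c & a))  →  c;  E = (((~ (~ (c & c))) ^ 0) & (1 | 0))
2. [not_not →] (~ (~ (c & c)))  →  (c & c);  E = (((c & c) ^ 0) & (1 | 0))
3. [xor_false →] ((c & c) ^ 0)  →  (c & c);  cost 7 ≤ 7, done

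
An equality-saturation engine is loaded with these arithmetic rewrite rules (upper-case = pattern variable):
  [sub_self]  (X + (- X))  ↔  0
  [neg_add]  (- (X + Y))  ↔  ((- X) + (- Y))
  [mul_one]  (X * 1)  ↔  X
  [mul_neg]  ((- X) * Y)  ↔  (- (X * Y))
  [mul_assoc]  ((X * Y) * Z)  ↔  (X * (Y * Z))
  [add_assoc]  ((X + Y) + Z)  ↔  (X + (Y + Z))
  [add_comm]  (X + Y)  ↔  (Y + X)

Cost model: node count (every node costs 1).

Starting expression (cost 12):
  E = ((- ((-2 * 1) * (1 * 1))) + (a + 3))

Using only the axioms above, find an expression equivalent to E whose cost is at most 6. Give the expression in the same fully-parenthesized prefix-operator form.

((- -2) + (a + 3))   [cost 6]

(1) (1 * 1)  =[mul_one →]=  1    ⊢ ((- ((-2 * 1) * 1)) + (a + 3))
(2) (-2 * 1)  =[mul_one →]=  -2    ⊢ ((- (-2 * 1)) + (a + 3))
(3) (-2 * 1)  =[mul_one →]=  -2    ⊢ cost 6, within 6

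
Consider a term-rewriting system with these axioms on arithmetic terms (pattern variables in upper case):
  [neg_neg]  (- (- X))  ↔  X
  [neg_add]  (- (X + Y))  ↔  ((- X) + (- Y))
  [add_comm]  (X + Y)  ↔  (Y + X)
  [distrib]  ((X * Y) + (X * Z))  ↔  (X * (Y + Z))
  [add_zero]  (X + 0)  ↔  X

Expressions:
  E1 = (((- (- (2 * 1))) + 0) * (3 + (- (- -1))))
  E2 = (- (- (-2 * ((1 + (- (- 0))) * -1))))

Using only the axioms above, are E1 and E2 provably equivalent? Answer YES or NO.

NO

The axioms are sound identities: if E1 ↔* E2 then E1 and E2 evaluate identically under any assignment.
Under the empty assignment (no variables occur): E1 evaluates to 4, E2 to 2. Distinct ⇒ no rewrite sequence connects them.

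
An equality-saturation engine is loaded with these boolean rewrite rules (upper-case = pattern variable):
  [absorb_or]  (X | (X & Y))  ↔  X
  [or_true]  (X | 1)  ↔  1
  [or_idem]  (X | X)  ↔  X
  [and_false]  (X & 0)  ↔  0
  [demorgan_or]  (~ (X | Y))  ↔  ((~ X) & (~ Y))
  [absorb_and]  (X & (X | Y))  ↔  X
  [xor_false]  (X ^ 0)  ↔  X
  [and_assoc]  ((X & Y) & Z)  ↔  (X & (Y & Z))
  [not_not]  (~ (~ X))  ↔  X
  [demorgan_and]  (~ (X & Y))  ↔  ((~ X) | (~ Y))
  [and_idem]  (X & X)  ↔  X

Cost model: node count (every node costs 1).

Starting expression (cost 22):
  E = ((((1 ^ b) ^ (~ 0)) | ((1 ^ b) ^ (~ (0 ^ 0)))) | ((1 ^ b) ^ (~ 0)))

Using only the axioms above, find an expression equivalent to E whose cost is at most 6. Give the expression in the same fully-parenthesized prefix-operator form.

((1 ^ b) ^ (~ 0))   [cost 6]

1. [xor_false →] (0 ^ 0)  →  0;  E = ((((1 ^ b) ^ (~ 0)) | ((1 ^ b) ^ (~ 0))) | ((1 ^ b) ^ (~ 0)))
2. [or_idem →] (((1 ^ b) ^ (~ 0)) | ((1 ^ b) ^ (~ 0)))  →  ((1 ^ b) ^ (~ 0));  E = (((1 ^ b) ^ (~ 0)) | ((1 ^ b) ^ (~ 0)))
3. [or_idem →] (((1 ^ b) ^ (~ 0)) | ((1 ^ b) ^ (~ 0)))  →  ((1 ^ b) ^ (~ 0));  cost 6 ≤ 6, done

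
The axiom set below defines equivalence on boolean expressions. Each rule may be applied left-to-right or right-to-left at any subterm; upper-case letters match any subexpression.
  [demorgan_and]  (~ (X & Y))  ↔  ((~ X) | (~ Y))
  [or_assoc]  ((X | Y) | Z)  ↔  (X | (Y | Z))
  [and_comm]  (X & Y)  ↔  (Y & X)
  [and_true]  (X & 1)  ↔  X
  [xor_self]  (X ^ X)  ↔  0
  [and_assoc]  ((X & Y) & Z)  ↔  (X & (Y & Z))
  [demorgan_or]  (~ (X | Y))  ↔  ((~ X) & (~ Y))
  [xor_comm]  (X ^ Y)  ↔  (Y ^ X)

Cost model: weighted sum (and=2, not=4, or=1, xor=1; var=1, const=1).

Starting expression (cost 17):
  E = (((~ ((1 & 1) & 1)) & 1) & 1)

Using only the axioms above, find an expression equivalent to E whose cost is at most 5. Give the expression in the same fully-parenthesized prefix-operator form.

(~ 1)   [cost 5]

(1) ((~ ((1 & 1) & 1)) & 1)  =[and_true →]=  (~ ((1 & 1) & 1))    ⊢ ((~ ((1 & 1) & 1)) & 1)
(2) (1 & 1)  =[and_true →]=  1    ⊢ ((~ (1 & 1)) & 1)
(3) ((~ (1 & 1)) & 1)  =[and_true →]=  (~ (1 & 1))
(4) (1 & 1)  =[and_true →]=  1    ⊢ cost 5, within 5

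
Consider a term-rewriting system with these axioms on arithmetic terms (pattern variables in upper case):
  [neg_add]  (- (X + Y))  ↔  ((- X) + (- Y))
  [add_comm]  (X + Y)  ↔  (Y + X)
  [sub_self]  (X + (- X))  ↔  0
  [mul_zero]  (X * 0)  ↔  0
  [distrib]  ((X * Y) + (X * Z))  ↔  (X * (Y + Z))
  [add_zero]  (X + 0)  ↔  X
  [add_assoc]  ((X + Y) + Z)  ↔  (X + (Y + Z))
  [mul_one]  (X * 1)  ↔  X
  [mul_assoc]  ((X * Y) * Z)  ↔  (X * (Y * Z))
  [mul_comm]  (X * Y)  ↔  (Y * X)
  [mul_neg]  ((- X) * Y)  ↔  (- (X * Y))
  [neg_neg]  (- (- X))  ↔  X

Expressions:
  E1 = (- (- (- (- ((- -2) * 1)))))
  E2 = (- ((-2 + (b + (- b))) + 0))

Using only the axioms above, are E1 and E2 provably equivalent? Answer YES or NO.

1. [neg_neg →] (- (- (- ((- -2) * 1))))  →  (- ((- -2) * 1));  E1 = (- (- ((- -2) * 1)))
2. [mul_one →] ((- -2) * 1)  →  (- -2);  E1 = (- (- (- -2)))
3. [neg_neg →] (- (- -2))  →  -2;  E1 = (- -2)
4. [add_zero ←] -2  →  (-2 + 0);  E1 = (- (-2 + 0))
5. [sub_self ←] 0  →  (b + (- b));  E1 = (- (-2 + (b + (- b))))
6. [add_zero ←] (-2 + (b + (- b)))  →  ((-2 + (b + (- b))) + 0);  this is E2

YES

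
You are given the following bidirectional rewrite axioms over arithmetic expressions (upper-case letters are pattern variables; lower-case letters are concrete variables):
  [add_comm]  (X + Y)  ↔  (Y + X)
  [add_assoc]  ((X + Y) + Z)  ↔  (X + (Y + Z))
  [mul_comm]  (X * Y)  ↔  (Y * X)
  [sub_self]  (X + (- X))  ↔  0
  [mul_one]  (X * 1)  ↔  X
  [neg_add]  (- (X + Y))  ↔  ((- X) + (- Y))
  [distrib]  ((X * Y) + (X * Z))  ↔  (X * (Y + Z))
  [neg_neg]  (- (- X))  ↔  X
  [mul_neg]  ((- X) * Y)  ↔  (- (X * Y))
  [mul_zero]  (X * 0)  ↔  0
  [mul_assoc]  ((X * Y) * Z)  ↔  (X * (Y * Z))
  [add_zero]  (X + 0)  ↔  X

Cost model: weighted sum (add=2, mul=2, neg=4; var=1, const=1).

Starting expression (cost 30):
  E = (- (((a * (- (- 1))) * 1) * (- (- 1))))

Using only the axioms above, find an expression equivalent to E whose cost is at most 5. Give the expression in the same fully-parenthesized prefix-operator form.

(- a)   [cost 5]

1. [neg_neg →] (- (- 1))  →  1;  E = (- (((a * 1) * 1) * (- (- 1))))
2. [neg_neg →] (- (- 1))  →  1;  E = (- (((a * 1) * 1) * 1))
3. [mul_one →] (a * 1)  →  a;  E = (- ((a * 1) * 1))
4. [mul_one →] (a * 1)  →  a;  E = (- (a * 1))
5. [mul_one →] (a * 1)  →  a;  cost 5 ≤ 5, done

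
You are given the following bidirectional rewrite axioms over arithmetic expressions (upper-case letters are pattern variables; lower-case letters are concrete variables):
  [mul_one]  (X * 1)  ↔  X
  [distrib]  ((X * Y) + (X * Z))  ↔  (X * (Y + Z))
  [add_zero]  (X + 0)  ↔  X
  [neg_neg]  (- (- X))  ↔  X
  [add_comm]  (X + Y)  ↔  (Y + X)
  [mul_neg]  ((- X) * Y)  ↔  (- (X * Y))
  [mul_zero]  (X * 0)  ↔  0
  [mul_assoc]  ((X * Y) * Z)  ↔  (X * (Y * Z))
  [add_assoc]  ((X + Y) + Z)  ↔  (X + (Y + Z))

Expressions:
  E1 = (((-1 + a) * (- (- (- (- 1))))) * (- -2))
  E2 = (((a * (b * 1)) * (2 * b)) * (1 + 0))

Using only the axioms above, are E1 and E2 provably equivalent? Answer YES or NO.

Every axiom is a valid identity, so a rewrite proof would force E1 and E2 to agree under every assignment.
At a=0, b=0: E1 = -2 but E2 = 0; they differ, so no derivation exists.

NO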